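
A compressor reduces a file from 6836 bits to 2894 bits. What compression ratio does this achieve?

Compression ratio = Original / Compressed
= 6836 / 2894 = 2.36:1


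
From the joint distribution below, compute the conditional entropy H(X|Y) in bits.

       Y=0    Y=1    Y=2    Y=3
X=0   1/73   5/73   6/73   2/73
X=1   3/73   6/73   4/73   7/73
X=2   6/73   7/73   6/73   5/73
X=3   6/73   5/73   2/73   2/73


H(X|Y) = Σ_y p(y) H(X|Y=y)
  p(Y=0) = 16/73, H(X|Y=0) = 1.7641
  p(Y=1) = 23/73, H(X|Y=1) = 1.9853
  p(Y=2) = 18/73, H(X|Y=2) = 1.8911
  p(Y=3) = 16/73, H(X|Y=3) = 1.7962
H(X|Y) = 0.2192×1.7641 + 0.3151×1.9853 + 0.2466×1.8911 + 0.2192×1.7962 = 1.8721 bits


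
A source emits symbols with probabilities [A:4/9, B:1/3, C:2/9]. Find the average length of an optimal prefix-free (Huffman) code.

Huffman tree construction:
Combine smallest probabilities repeatedly
Resulting codes:
  A: 0 (length 1)
  B: 11 (length 2)
  C: 10 (length 2)
Average length = Σ p(s) × length(s) = 1.5556 bits


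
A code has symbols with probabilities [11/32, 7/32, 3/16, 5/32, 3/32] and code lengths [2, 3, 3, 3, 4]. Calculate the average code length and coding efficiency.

Average length L = Σ p_i × l_i = 2.7500 bits
Entropy H = 2.2006 bits
Efficiency η = H/L × 100% = 80.02%


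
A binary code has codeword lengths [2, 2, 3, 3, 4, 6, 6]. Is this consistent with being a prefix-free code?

Kraft inequality: Σ 2^(-l_i) ≤ 1 for prefix-free code
Calculating: 2^(-2) + 2^(-2) + 2^(-3) + 2^(-3) + 2^(-4) + 2^(-6) + 2^(-6)
= 0.25 + 0.25 + 0.125 + 0.125 + 0.0625 + 0.015625 + 0.015625
= 0.8438
Since 0.8438 ≤ 1, prefix-free code exists


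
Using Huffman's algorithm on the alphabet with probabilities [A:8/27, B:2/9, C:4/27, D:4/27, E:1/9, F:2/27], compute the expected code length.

Huffman tree construction:
Combine smallest probabilities repeatedly
Resulting codes:
  A: 10 (length 2)
  B: 01 (length 2)
  C: 110 (length 3)
  D: 111 (length 3)
  E: 001 (length 3)
  F: 000 (length 3)
Average length = Σ p(s) × length(s) = 2.4815 bits


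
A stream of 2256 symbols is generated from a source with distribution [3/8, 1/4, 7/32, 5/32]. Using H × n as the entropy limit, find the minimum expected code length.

Entropy H = 1.9287 bits/symbol
Minimum bits = H × n = 1.9287 × 2256
= 4351.21 bits


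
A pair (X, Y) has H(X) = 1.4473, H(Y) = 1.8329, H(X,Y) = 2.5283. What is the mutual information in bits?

I(X;Y) = H(X) + H(Y) - H(X,Y)
I(X;Y) = 1.4473 + 1.8329 - 2.5283 = 0.7519 bits


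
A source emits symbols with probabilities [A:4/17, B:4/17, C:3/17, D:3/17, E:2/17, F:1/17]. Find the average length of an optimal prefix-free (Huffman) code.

Huffman tree construction:
Combine smallest probabilities repeatedly
Resulting codes:
  A: 01 (length 2)
  B: 10 (length 2)
  C: 110 (length 3)
  D: 111 (length 3)
  E: 001 (length 3)
  F: 000 (length 3)
Average length = Σ p(s) × length(s) = 2.5294 bits


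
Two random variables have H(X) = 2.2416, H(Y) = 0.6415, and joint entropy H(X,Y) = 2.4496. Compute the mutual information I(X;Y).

I(X;Y) = H(X) + H(Y) - H(X,Y)
I(X;Y) = 2.2416 + 0.6415 - 2.4496 = 0.4335 bits


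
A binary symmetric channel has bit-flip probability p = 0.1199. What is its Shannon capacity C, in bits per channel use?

For BSC with error probability p:
C = 1 - H(p) where H(p) is binary entropy
H(0.1199) = -0.1199 × log₂(0.1199) - 0.8801 × log₂(0.8801)
H(p) = 0.5291
C = 1 - 0.5291 = 0.4709 bits/use


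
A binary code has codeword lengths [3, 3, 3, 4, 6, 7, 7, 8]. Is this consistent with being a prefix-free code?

Kraft inequality: Σ 2^(-l_i) ≤ 1 for prefix-free code
Calculating: 2^(-3) + 2^(-3) + 2^(-3) + 2^(-4) + 2^(-6) + 2^(-7) + 2^(-7) + 2^(-8)
= 0.125 + 0.125 + 0.125 + 0.0625 + 0.015625 + 0.0078125 + 0.0078125 + 0.00390625
= 0.4727
Since 0.4727 ≤ 1, prefix-free code exists


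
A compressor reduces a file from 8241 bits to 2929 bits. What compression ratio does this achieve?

Compression ratio = Original / Compressed
= 8241 / 2929 = 2.81:1


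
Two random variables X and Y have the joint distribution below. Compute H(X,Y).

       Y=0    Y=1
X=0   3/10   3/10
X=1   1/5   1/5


H(X,Y) = -Σ p(x,y) log₂ p(x,y)
  p(0,0)=3/10: -0.3000 × log₂(0.3000) = 0.5211
  p(0,1)=3/10: -0.3000 × log₂(0.3000) = 0.5211
  p(1,0)=1/5: -0.2000 × log₂(0.2000) = 0.4644
  p(1,1)=1/5: -0.2000 × log₂(0.2000) = 0.4644
H(X,Y) = 1.9710 bits


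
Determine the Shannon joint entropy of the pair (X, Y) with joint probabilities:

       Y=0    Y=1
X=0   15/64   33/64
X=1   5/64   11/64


H(X,Y) = -Σ p(x,y) log₂ p(x,y)
  p(0,0)=15/64: -0.2344 × log₂(0.2344) = 0.4906
  p(0,1)=33/64: -0.5156 × log₂(0.5156) = 0.4927
  p(1,0)=5/64: -0.0781 × log₂(0.0781) = 0.2873
  p(1,1)=11/64: -0.1719 × log₂(0.1719) = 0.4367
H(X,Y) = 1.7073 bits


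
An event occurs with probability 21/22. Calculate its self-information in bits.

Information content I(x) = -log₂(p(x))
I = -log₂(21/22) = -log₂(0.9545)
I = 0.0671 bits


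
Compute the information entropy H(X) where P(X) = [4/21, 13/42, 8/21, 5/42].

H(X) = -Σ p(x) log₂ p(x)
  -4/21 × log₂(4/21) = 0.4557
  -13/42 × log₂(13/42) = 0.5237
  -8/21 × log₂(8/21) = 0.5304
  -5/42 × log₂(5/42) = 0.3655
H(X) = 1.8753 bits


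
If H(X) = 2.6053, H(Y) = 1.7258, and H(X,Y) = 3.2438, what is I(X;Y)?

I(X;Y) = H(X) + H(Y) - H(X,Y)
I(X;Y) = 2.6053 + 1.7258 - 3.2438 = 1.0873 bits


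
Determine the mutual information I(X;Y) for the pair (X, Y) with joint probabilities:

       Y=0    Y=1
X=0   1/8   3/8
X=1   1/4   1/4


H(X) = 1.0000, H(Y) = 0.9544, H(X,Y) = 1.9056
I(X;Y) = H(X) + H(Y) - H(X,Y) = 0.0488 bits


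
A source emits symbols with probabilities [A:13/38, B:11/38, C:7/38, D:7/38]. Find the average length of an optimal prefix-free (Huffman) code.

Huffman tree construction:
Combine smallest probabilities repeatedly
Resulting codes:
  A: 11 (length 2)
  B: 10 (length 2)
  C: 00 (length 2)
  D: 01 (length 2)
Average length = Σ p(s) × length(s) = 2.0000 bits


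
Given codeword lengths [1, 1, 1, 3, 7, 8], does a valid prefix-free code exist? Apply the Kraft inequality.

Kraft inequality: Σ 2^(-l_i) ≤ 1 for prefix-free code
Calculating: 2^(-1) + 2^(-1) + 2^(-1) + 2^(-3) + 2^(-7) + 2^(-8)
= 0.5 + 0.5 + 0.5 + 0.125 + 0.0078125 + 0.00390625
= 1.6367
Since 1.6367 > 1, prefix-free code does not exist


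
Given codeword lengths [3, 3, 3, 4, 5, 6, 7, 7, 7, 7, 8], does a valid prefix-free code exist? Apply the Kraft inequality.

Kraft inequality: Σ 2^(-l_i) ≤ 1 for prefix-free code
Calculating: 2^(-3) + 2^(-3) + 2^(-3) + 2^(-4) + 2^(-5) + 2^(-6) + 2^(-7) + 2^(-7) + 2^(-7) + 2^(-7) + 2^(-8)
= 0.125 + 0.125 + 0.125 + 0.0625 + 0.03125 + 0.015625 + 0.0078125 + 0.0078125 + 0.0078125 + 0.0078125 + 0.00390625
= 0.5195
Since 0.5195 ≤ 1, prefix-free code exists


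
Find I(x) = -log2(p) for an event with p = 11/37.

Information content I(x) = -log₂(p(x))
I = -log₂(11/37) = -log₂(0.2973)
I = 1.7500 bits


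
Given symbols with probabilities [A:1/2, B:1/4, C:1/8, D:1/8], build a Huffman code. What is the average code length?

Huffman tree construction:
Combine smallest probabilities repeatedly
Resulting codes:
  A: 0 (length 1)
  B: 10 (length 2)
  C: 110 (length 3)
  D: 111 (length 3)
Average length = Σ p(s) × length(s) = 1.7500 bits


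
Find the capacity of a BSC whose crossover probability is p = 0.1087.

For BSC with error probability p:
C = 1 - H(p) where H(p) is binary entropy
H(0.1087) = -0.1087 × log₂(0.1087) - 0.8913 × log₂(0.8913)
H(p) = 0.4960
C = 1 - 0.4960 = 0.5040 bits/use


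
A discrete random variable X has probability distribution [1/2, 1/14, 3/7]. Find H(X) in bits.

H(X) = -Σ p(x) log₂ p(x)
  -1/2 × log₂(1/2) = 0.5000
  -1/14 × log₂(1/14) = 0.2720
  -3/7 × log₂(3/7) = 0.5239
H(X) = 1.2958 bits


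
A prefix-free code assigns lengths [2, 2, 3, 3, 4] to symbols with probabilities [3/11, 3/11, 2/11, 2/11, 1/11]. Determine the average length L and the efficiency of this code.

Average length L = Σ p_i × l_i = 2.5455 bits
Entropy H = 2.2313 bits
Efficiency η = H/L × 100% = 87.66%


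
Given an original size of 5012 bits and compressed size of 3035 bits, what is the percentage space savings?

Space savings = (1 - Compressed/Original) × 100%
= (1 - 3035/5012) × 100%
= 39.45%


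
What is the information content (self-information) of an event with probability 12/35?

Information content I(x) = -log₂(p(x))
I = -log₂(12/35) = -log₂(0.3429)
I = 1.5443 bits


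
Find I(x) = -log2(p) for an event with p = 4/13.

Information content I(x) = -log₂(p(x))
I = -log₂(4/13) = -log₂(0.3077)
I = 1.7004 bits


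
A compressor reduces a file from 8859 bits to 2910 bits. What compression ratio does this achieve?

Compression ratio = Original / Compressed
= 8859 / 2910 = 3.04:1


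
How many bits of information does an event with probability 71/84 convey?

Information content I(x) = -log₂(p(x))
I = -log₂(71/84) = -log₂(0.8452)
I = 0.2426 bits


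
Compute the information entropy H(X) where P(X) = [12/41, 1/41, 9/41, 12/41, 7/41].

H(X) = -Σ p(x) log₂ p(x)
  -12/41 × log₂(12/41) = 0.5188
  -1/41 × log₂(1/41) = 0.1307
  -9/41 × log₂(9/41) = 0.4802
  -12/41 × log₂(12/41) = 0.5188
  -7/41 × log₂(7/41) = 0.4354
H(X) = 2.0839 bits


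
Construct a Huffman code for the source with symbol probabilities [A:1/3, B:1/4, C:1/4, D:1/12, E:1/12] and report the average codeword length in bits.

Huffman tree construction:
Combine smallest probabilities repeatedly
Resulting codes:
  A: 11 (length 2)
  B: 01 (length 2)
  C: 10 (length 2)
  D: 000 (length 3)
  E: 001 (length 3)
Average length = Σ p(s) × length(s) = 2.1667 bits


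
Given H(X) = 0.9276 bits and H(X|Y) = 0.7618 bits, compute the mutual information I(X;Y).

I(X;Y) = H(X) - H(X|Y)
I(X;Y) = 0.9276 - 0.7618 = 0.1658 bits


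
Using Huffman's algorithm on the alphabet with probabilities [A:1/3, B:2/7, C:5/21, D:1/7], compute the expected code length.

Huffman tree construction:
Combine smallest probabilities repeatedly
Resulting codes:
  A: 11 (length 2)
  B: 10 (length 2)
  C: 01 (length 2)
  D: 00 (length 2)
Average length = Σ p(s) × length(s) = 2.0000 bits


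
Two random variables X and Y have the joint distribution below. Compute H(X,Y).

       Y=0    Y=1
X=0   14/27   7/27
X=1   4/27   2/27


H(X,Y) = -Σ p(x,y) log₂ p(x,y)
  p(0,0)=14/27: -0.5185 × log₂(0.5185) = 0.4913
  p(0,1)=7/27: -0.2593 × log₂(0.2593) = 0.5049
  p(1,0)=4/27: -0.1481 × log₂(0.1481) = 0.4081
  p(1,1)=2/27: -0.0741 × log₂(0.0741) = 0.2781
H(X,Y) = 1.6825 bits


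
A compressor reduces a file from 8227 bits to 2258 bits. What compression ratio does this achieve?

Compression ratio = Original / Compressed
= 8227 / 2258 = 3.64:1


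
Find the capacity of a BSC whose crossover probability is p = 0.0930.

For BSC with error probability p:
C = 1 - H(p) where H(p) is binary entropy
H(0.0930) = -0.0930 × log₂(0.0930) - 0.9070 × log₂(0.9070)
H(p) = 0.4464
C = 1 - 0.4464 = 0.5536 bits/use


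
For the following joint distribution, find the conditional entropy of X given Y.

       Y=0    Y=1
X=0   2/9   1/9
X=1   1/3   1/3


H(X|Y) = Σ_y p(y) H(X|Y=y)
  p(Y=0) = 5/9, H(X|Y=0) = 0.9710
  p(Y=1) = 4/9, H(X|Y=1) = 0.8113
H(X|Y) = 0.5556×0.9710 + 0.4444×0.8113 = 0.9000 bits


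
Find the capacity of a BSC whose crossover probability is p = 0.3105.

For BSC with error probability p:
C = 1 - H(p) where H(p) is binary entropy
H(0.3105) = -0.3105 × log₂(0.3105) - 0.6895 × log₂(0.6895)
H(p) = 0.8937
C = 1 - 0.8937 = 0.1063 bits/use


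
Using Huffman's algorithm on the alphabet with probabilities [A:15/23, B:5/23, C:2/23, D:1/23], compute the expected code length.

Huffman tree construction:
Combine smallest probabilities repeatedly
Resulting codes:
  A: 1 (length 1)
  B: 01 (length 2)
  C: 001 (length 3)
  D: 000 (length 3)
Average length = Σ p(s) × length(s) = 1.4783 bits


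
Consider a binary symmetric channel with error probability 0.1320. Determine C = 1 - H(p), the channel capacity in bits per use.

For BSC with error probability p:
C = 1 - H(p) where H(p) is binary entropy
H(0.1320) = -0.1320 × log₂(0.1320) - 0.8680 × log₂(0.8680)
H(p) = 0.5629
C = 1 - 0.5629 = 0.4371 bits/use


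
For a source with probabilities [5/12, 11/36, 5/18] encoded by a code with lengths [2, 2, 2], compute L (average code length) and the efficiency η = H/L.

Average length L = Σ p_i × l_i = 2.0000 bits
Entropy H = 1.5622 bits
Efficiency η = H/L × 100% = 78.11%


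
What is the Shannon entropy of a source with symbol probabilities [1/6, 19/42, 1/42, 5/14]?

H(X) = -Σ p(x) log₂ p(x)
  -1/6 × log₂(1/6) = 0.4308
  -19/42 × log₂(19/42) = 0.5177
  -1/42 × log₂(1/42) = 0.1284
  -5/14 × log₂(5/14) = 0.5305
H(X) = 1.6074 bits


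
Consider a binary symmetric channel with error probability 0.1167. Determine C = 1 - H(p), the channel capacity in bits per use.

For BSC with error probability p:
C = 1 - H(p) where H(p) is binary entropy
H(0.1167) = -0.1167 × log₂(0.1167) - 0.8833 × log₂(0.8833)
H(p) = 0.5198
C = 1 - 0.5198 = 0.4802 bits/use


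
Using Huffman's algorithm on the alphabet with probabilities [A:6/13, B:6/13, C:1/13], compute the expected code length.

Huffman tree construction:
Combine smallest probabilities repeatedly
Resulting codes:
  A: 11 (length 2)
  B: 0 (length 1)
  C: 10 (length 2)
Average length = Σ p(s) × length(s) = 1.5385 bits


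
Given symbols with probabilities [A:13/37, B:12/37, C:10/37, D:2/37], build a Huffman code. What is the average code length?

Huffman tree construction:
Combine smallest probabilities repeatedly
Resulting codes:
  A: 0 (length 1)
  B: 10 (length 2)
  C: 111 (length 3)
  D: 110 (length 3)
Average length = Σ p(s) × length(s) = 1.9730 bits


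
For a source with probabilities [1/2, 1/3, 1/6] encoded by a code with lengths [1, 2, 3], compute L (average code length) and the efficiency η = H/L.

Average length L = Σ p_i × l_i = 1.6667 bits
Entropy H = 1.4591 bits
Efficiency η = H/L × 100% = 87.55%


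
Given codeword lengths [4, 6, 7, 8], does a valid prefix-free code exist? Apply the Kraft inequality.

Kraft inequality: Σ 2^(-l_i) ≤ 1 for prefix-free code
Calculating: 2^(-4) + 2^(-6) + 2^(-7) + 2^(-8)
= 0.0625 + 0.015625 + 0.0078125 + 0.00390625
= 0.0898
Since 0.0898 ≤ 1, prefix-free code exists


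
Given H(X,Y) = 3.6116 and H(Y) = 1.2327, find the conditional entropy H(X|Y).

Chain rule: H(X,Y) = H(X|Y) + H(Y)
H(X|Y) = H(X,Y) - H(Y) = 3.6116 - 1.2327 = 2.3789 bits


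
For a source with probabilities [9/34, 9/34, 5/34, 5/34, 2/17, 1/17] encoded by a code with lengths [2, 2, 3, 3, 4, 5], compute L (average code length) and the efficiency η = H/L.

Average length L = Σ p_i × l_i = 2.7059 bits
Entropy H = 2.4322 bits
Efficiency η = H/L × 100% = 89.89%


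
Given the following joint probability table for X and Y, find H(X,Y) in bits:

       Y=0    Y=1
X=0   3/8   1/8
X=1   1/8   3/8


H(X,Y) = -Σ p(x,y) log₂ p(x,y)
  p(0,0)=3/8: -0.3750 × log₂(0.3750) = 0.5306
  p(0,1)=1/8: -0.1250 × log₂(0.1250) = 0.3750
  p(1,0)=1/8: -0.1250 × log₂(0.1250) = 0.3750
  p(1,1)=3/8: -0.3750 × log₂(0.3750) = 0.5306
H(X,Y) = 1.8113 bits


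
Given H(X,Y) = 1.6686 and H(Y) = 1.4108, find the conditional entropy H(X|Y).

Chain rule: H(X,Y) = H(X|Y) + H(Y)
H(X|Y) = H(X,Y) - H(Y) = 1.6686 - 1.4108 = 0.2578 bits


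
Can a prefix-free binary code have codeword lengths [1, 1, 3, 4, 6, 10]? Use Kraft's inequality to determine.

Kraft inequality: Σ 2^(-l_i) ≤ 1 for prefix-free code
Calculating: 2^(-1) + 2^(-1) + 2^(-3) + 2^(-4) + 2^(-6) + 2^(-10)
= 0.5 + 0.5 + 0.125 + 0.0625 + 0.015625 + 0.0009765625
= 1.2041
Since 1.2041 > 1, prefix-free code does not exist


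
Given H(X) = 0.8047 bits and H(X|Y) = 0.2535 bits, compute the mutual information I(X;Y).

I(X;Y) = H(X) - H(X|Y)
I(X;Y) = 0.8047 - 0.2535 = 0.5512 bits


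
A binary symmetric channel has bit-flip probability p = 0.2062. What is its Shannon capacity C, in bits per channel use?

For BSC with error probability p:
C = 1 - H(p) where H(p) is binary entropy
H(0.2062) = -0.2062 × log₂(0.2062) - 0.7938 × log₂(0.7938)
H(p) = 0.7342
C = 1 - 0.7342 = 0.2658 bits/use


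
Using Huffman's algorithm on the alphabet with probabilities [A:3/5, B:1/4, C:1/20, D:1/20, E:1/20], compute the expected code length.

Huffman tree construction:
Combine smallest probabilities repeatedly
Resulting codes:
  A: 1 (length 1)
  B: 01 (length 2)
  C: 0010 (length 4)
  D: 0011 (length 4)
  E: 000 (length 3)
Average length = Σ p(s) × length(s) = 1.6500 bits


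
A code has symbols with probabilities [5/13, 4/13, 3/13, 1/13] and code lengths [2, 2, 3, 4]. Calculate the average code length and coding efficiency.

Average length L = Σ p_i × l_i = 2.3846 bits
Entropy H = 1.8262 bits
Efficiency η = H/L × 100% = 76.58%


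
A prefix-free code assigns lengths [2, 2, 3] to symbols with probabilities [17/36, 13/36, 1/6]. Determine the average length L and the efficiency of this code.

Average length L = Σ p_i × l_i = 2.1667 bits
Entropy H = 1.4726 bits
Efficiency η = H/L × 100% = 67.97%


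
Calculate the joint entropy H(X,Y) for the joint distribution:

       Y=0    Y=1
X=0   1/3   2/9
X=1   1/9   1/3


H(X,Y) = -Σ p(x,y) log₂ p(x,y)
  p(0,0)=1/3: -0.3333 × log₂(0.3333) = 0.5283
  p(0,1)=2/9: -0.2222 × log₂(0.2222) = 0.4822
  p(1,0)=1/9: -0.1111 × log₂(0.1111) = 0.3522
  p(1,1)=1/3: -0.3333 × log₂(0.3333) = 0.5283
H(X,Y) = 1.8911 bits


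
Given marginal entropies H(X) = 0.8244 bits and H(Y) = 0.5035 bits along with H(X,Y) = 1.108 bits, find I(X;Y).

I(X;Y) = H(X) + H(Y) - H(X,Y)
I(X;Y) = 0.8244 + 0.5035 - 1.108 = 0.2199 bits


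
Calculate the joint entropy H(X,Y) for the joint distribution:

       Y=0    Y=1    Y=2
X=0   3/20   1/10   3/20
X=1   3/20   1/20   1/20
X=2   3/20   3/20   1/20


H(X,Y) = -Σ p(x,y) log₂ p(x,y)
  p(0,0)=3/20: -0.1500 × log₂(0.1500) = 0.4105
  p(0,1)=1/10: -0.1000 × log₂(0.1000) = 0.3322
  p(0,2)=3/20: -0.1500 × log₂(0.1500) = 0.4105
  p(1,0)=3/20: -0.1500 × log₂(0.1500) = 0.4105
  p(1,1)=1/20: -0.0500 × log₂(0.0500) = 0.2161
  p(1,2)=1/20: -0.0500 × log₂(0.0500) = 0.2161
  p(2,0)=3/20: -0.1500 × log₂(0.1500) = 0.4105
  p(2,1)=3/20: -0.1500 × log₂(0.1500) = 0.4105
  p(2,2)=1/20: -0.0500 × log₂(0.0500) = 0.2161
H(X,Y) = 3.0332 bits


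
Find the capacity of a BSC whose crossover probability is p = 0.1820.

For BSC with error probability p:
C = 1 - H(p) where H(p) is binary entropy
H(0.1820) = -0.1820 × log₂(0.1820) - 0.8180 × log₂(0.8180)
H(p) = 0.6844
C = 1 - 0.6844 = 0.3156 bits/use


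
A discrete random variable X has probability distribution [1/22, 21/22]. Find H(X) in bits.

H(X) = -Σ p(x) log₂ p(x)
  -1/22 × log₂(1/22) = 0.2027
  -21/22 × log₂(21/22) = 0.0641
H(X) = 0.2668 bits


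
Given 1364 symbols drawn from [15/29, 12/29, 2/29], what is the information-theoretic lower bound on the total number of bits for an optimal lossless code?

Entropy H = 1.2848 bits/symbol
Minimum bits = H × n = 1.2848 × 1364
= 1752.44 bits


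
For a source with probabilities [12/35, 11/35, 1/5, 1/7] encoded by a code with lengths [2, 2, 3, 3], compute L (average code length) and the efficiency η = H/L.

Average length L = Σ p_i × l_i = 2.3429 bits
Entropy H = 1.9197 bits
Efficiency η = H/L × 100% = 81.94%


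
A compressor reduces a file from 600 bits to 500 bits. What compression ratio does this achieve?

Compression ratio = Original / Compressed
= 600 / 500 = 1.20:1


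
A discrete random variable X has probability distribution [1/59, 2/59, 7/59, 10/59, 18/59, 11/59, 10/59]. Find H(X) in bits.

H(X) = -Σ p(x) log₂ p(x)
  -1/59 × log₂(1/59) = 0.0997
  -2/59 × log₂(2/59) = 0.1655
  -7/59 × log₂(7/59) = 0.3649
  -10/59 × log₂(10/59) = 0.4340
  -18/59 × log₂(18/59) = 0.5225
  -11/59 × log₂(11/59) = 0.4518
  -10/59 × log₂(10/59) = 0.4340
H(X) = 2.4724 bits


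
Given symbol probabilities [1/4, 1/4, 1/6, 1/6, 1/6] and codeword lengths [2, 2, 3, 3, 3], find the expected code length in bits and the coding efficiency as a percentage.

Average length L = Σ p_i × l_i = 2.5000 bits
Entropy H = 2.2925 bits
Efficiency η = H/L × 100% = 91.70%


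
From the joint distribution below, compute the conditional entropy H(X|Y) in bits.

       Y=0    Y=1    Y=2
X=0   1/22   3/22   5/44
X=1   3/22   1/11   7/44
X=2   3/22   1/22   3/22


H(X|Y) = Σ_y p(y) H(X|Y=y)
  p(Y=0) = 7/22, H(X|Y=0) = 1.4488
  p(Y=1) = 3/11, H(X|Y=1) = 1.4591
  p(Y=2) = 9/22, H(X|Y=2) = 1.5715
H(X|Y) = 0.3182×1.4488 + 0.2727×1.4591 + 0.4091×1.5715 = 1.5018 bits


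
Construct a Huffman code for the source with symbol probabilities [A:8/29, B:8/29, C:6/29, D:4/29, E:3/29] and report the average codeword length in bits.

Huffman tree construction:
Combine smallest probabilities repeatedly
Resulting codes:
  A: 10 (length 2)
  B: 11 (length 2)
  C: 00 (length 2)
  D: 011 (length 3)
  E: 010 (length 3)
Average length = Σ p(s) × length(s) = 2.2414 bits


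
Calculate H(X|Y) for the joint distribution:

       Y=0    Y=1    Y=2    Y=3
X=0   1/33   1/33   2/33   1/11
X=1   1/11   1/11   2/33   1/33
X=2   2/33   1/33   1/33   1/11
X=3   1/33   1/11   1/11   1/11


H(X|Y) = Σ_y p(y) H(X|Y=y)
  p(Y=0) = 7/33, H(X|Y=0) = 1.8424
  p(Y=1) = 8/33, H(X|Y=1) = 1.8113
  p(Y=2) = 8/33, H(X|Y=2) = 1.9056
  p(Y=3) = 10/33, H(X|Y=3) = 1.8955
H(X|Y) = 0.2121×1.8424 + 0.2424×1.8113 + 0.2424×1.9056 + 0.3030×1.8955 = 1.8663 bits


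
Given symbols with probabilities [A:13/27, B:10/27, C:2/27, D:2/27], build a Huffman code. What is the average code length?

Huffman tree construction:
Combine smallest probabilities repeatedly
Resulting codes:
  A: 0 (length 1)
  B: 11 (length 2)
  C: 100 (length 3)
  D: 101 (length 3)
Average length = Σ p(s) × length(s) = 1.6667 bits


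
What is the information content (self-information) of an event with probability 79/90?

Information content I(x) = -log₂(p(x))
I = -log₂(79/90) = -log₂(0.8778)
I = 0.1881 bits


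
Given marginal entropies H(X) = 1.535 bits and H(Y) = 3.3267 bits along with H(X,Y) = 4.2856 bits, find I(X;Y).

I(X;Y) = H(X) + H(Y) - H(X,Y)
I(X;Y) = 1.535 + 3.3267 - 4.2856 = 0.5761 bits


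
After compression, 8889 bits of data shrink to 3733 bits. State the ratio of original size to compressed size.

Compression ratio = Original / Compressed
= 8889 / 3733 = 2.38:1


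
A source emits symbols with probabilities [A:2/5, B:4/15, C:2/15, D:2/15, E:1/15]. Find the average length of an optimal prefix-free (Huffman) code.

Huffman tree construction:
Combine smallest probabilities repeatedly
Resulting codes:
  A: 0 (length 1)
  B: 10 (length 2)
  C: 1111 (length 4)
  D: 110 (length 3)
  E: 1110 (length 4)
Average length = Σ p(s) × length(s) = 2.1333 bits


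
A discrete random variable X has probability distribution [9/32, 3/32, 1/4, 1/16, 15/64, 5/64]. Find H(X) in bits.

H(X) = -Σ p(x) log₂ p(x)
  -9/32 × log₂(9/32) = 0.5147
  -3/32 × log₂(3/32) = 0.3202
  -1/4 × log₂(1/4) = 0.5000
  -1/16 × log₂(1/16) = 0.2500
  -15/64 × log₂(15/64) = 0.4906
  -5/64 × log₂(5/64) = 0.2873
H(X) = 2.3628 bits


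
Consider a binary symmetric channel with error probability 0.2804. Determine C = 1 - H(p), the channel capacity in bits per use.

For BSC with error probability p:
C = 1 - H(p) where H(p) is binary entropy
H(0.2804) = -0.2804 × log₂(0.2804) - 0.7196 × log₂(0.7196)
H(p) = 0.8560
C = 1 - 0.8560 = 0.1440 bits/use


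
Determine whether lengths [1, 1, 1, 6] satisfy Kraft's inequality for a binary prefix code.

Kraft inequality: Σ 2^(-l_i) ≤ 1 for prefix-free code
Calculating: 2^(-1) + 2^(-1) + 2^(-1) + 2^(-6)
= 0.5 + 0.5 + 0.5 + 0.015625
= 1.5156
Since 1.5156 > 1, prefix-free code does not exist


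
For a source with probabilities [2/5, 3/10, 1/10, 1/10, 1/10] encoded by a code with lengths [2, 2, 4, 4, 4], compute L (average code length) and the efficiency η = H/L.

Average length L = Σ p_i × l_i = 2.6000 bits
Entropy H = 2.0464 bits
Efficiency η = H/L × 100% = 78.71%


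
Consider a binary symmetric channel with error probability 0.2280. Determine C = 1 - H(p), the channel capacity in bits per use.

For BSC with error probability p:
C = 1 - H(p) where H(p) is binary entropy
H(0.2280) = -0.2280 × log₂(0.2280) - 0.7720 × log₂(0.7720)
H(p) = 0.7745
C = 1 - 0.7745 = 0.2255 bits/use


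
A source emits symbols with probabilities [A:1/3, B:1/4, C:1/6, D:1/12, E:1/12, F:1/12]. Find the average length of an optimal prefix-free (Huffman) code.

Huffman tree construction:
Combine smallest probabilities repeatedly
Resulting codes:
  A: 11 (length 2)
  B: 01 (length 2)
  C: 101 (length 3)
  D: 000 (length 3)
  E: 001 (length 3)
  F: 100 (length 3)
Average length = Σ p(s) × length(s) = 2.4167 bits


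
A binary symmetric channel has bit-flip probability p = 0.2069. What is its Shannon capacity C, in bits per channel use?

For BSC with error probability p:
C = 1 - H(p) where H(p) is binary entropy
H(0.2069) = -0.2069 × log₂(0.2069) - 0.7931 × log₂(0.7931)
H(p) = 0.7355
C = 1 - 0.7355 = 0.2645 bits/use


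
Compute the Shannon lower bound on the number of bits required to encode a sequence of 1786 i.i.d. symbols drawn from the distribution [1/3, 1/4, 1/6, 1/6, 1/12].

Entropy H = 2.1887 bits/symbol
Minimum bits = H × n = 2.1887 × 1786
= 3909.06 bits


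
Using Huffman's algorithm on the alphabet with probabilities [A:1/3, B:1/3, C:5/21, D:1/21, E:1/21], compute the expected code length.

Huffman tree construction:
Combine smallest probabilities repeatedly
Resulting codes:
  A: 10 (length 2)
  B: 11 (length 2)
  C: 01 (length 2)
  D: 000 (length 3)
  E: 001 (length 3)
Average length = Σ p(s) × length(s) = 2.0952 bits


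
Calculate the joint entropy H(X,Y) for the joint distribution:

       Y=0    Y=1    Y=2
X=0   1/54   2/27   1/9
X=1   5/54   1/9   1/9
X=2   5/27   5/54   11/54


H(X,Y) = -Σ p(x,y) log₂ p(x,y)
  p(0,0)=1/54: -0.0185 × log₂(0.0185) = 0.1066
  p(0,1)=2/27: -0.0741 × log₂(0.0741) = 0.2781
  p(0,2)=1/9: -0.1111 × log₂(0.1111) = 0.3522
  p(1,0)=5/54: -0.0926 × log₂(0.0926) = 0.3179
  p(1,1)=1/9: -0.1111 × log₂(0.1111) = 0.3522
  p(1,2)=1/9: -0.1111 × log₂(0.1111) = 0.3522
  p(2,0)=5/27: -0.1852 × log₂(0.1852) = 0.4505
  p(2,1)=5/54: -0.0926 × log₂(0.0926) = 0.3179
  p(2,2)=11/54: -0.2037 × log₂(0.2037) = 0.4676
H(X,Y) = 2.9952 bits


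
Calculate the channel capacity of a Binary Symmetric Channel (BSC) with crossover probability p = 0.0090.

For BSC with error probability p:
C = 1 - H(p) where H(p) is binary entropy
H(0.0090) = -0.0090 × log₂(0.0090) - 0.9910 × log₂(0.9910)
H(p) = 0.0741
C = 1 - 0.0741 = 0.9259 bits/use


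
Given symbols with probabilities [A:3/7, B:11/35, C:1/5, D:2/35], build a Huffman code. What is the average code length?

Huffman tree construction:
Combine smallest probabilities repeatedly
Resulting codes:
  A: 0 (length 1)
  B: 11 (length 2)
  C: 101 (length 3)
  D: 100 (length 3)
Average length = Σ p(s) × length(s) = 1.8286 bits


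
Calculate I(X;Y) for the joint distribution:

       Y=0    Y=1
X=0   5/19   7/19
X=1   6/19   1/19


H(X) = 0.9495, H(Y) = 0.9819, H(X,Y) = 1.7863
I(X;Y) = H(X) + H(Y) - H(X,Y) = 0.1451 bits


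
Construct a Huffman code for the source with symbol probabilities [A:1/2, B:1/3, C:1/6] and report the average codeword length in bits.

Huffman tree construction:
Combine smallest probabilities repeatedly
Resulting codes:
  A: 0 (length 1)
  B: 11 (length 2)
  C: 10 (length 2)
Average length = Σ p(s) × length(s) = 1.5000 bits


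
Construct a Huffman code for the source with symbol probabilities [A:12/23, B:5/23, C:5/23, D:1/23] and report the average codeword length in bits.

Huffman tree construction:
Combine smallest probabilities repeatedly
Resulting codes:
  A: 1 (length 1)
  B: 011 (length 3)
  C: 00 (length 2)
  D: 010 (length 3)
Average length = Σ p(s) × length(s) = 1.7391 bits


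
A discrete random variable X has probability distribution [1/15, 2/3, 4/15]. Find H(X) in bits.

H(X) = -Σ p(x) log₂ p(x)
  -1/15 × log₂(1/15) = 0.2605
  -2/3 × log₂(2/3) = 0.3900
  -4/15 × log₂(4/15) = 0.5085
H(X) = 1.1589 bits


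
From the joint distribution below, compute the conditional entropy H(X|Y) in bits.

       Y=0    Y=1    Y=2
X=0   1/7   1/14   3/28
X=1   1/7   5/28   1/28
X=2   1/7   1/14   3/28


H(X|Y) = Σ_y p(y) H(X|Y=y)
  p(Y=0) = 3/7, H(X|Y=0) = 1.5850
  p(Y=1) = 9/28, H(X|Y=1) = 1.4355
  p(Y=2) = 1/4, H(X|Y=2) = 1.4488
H(X|Y) = 0.4286×1.5850 + 0.3214×1.4355 + 0.2500×1.4488 = 1.5029 bits


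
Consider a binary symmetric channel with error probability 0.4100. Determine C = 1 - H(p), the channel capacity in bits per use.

For BSC with error probability p:
C = 1 - H(p) where H(p) is binary entropy
H(0.4100) = -0.4100 × log₂(0.4100) - 0.5900 × log₂(0.5900)
H(p) = 0.9765
C = 1 - 0.9765 = 0.0235 bits/use


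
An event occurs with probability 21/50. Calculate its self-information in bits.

Information content I(x) = -log₂(p(x))
I = -log₂(21/50) = -log₂(0.4200)
I = 1.2515 bits


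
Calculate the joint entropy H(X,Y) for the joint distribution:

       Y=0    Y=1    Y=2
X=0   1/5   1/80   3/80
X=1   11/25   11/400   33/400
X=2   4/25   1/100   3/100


H(X,Y) = -Σ p(x,y) log₂ p(x,y)
  p(0,0)=1/5: -0.2000 × log₂(0.2000) = 0.4644
  p(0,1)=1/80: -0.0125 × log₂(0.0125) = 0.0790
  p(0,2)=3/80: -0.0375 × log₂(0.0375) = 0.1776
  p(1,0)=11/25: -0.4400 × log₂(0.4400) = 0.5211
  p(1,1)=11/400: -0.0275 × log₂(0.0275) = 0.1426
  p(1,2)=33/400: -0.0825 × log₂(0.0825) = 0.2970
  p(2,0)=4/25: -0.1600 × log₂(0.1600) = 0.4230
  p(2,1)=1/100: -0.0100 × log₂(0.0100) = 0.0664
  p(2,2)=3/100: -0.0300 × log₂(0.0300) = 0.1518
H(X,Y) = 2.3229 bits


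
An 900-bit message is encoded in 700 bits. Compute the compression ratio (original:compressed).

Compression ratio = Original / Compressed
= 900 / 700 = 1.29:1


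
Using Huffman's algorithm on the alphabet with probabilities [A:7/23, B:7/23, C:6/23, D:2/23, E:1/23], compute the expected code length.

Huffman tree construction:
Combine smallest probabilities repeatedly
Resulting codes:
  A: 10 (length 2)
  B: 11 (length 2)
  C: 01 (length 2)
  D: 001 (length 3)
  E: 000 (length 3)
Average length = Σ p(s) × length(s) = 2.1304 bits


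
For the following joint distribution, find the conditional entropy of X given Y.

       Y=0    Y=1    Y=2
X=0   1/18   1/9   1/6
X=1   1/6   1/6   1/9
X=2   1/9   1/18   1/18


H(X|Y) = Σ_y p(y) H(X|Y=y)
  p(Y=0) = 1/3, H(X|Y=0) = 1.4591
  p(Y=1) = 1/3, H(X|Y=1) = 1.4591
  p(Y=2) = 1/3, H(X|Y=2) = 1.4591
H(X|Y) = 0.3333×1.4591 + 0.3333×1.4591 + 0.3333×1.4591 = 1.4591 bits


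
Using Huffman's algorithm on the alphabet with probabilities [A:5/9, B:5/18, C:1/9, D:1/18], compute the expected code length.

Huffman tree construction:
Combine smallest probabilities repeatedly
Resulting codes:
  A: 1 (length 1)
  B: 01 (length 2)
  C: 001 (length 3)
  D: 000 (length 3)
Average length = Σ p(s) × length(s) = 1.6111 bits


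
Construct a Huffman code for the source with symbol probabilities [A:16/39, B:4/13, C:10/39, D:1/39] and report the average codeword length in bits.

Huffman tree construction:
Combine smallest probabilities repeatedly
Resulting codes:
  A: 0 (length 1)
  B: 11 (length 2)
  C: 101 (length 3)
  D: 100 (length 3)
Average length = Σ p(s) × length(s) = 1.8718 bits


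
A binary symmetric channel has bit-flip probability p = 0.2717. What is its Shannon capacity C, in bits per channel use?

For BSC with error probability p:
C = 1 - H(p) where H(p) is binary entropy
H(0.2717) = -0.2717 × log₂(0.2717) - 0.7283 × log₂(0.7283)
H(p) = 0.8439
C = 1 - 0.8439 = 0.1561 bits/use


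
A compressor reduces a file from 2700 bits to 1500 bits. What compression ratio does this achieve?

Compression ratio = Original / Compressed
= 2700 / 1500 = 1.80:1


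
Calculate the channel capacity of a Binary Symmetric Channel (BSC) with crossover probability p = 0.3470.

For BSC with error probability p:
C = 1 - H(p) where H(p) is binary entropy
H(0.3470) = -0.3470 × log₂(0.3470) - 0.6530 × log₂(0.6530)
H(p) = 0.9314
C = 1 - 0.9314 = 0.0686 bits/use


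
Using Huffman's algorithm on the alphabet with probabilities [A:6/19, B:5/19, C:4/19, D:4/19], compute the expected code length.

Huffman tree construction:
Combine smallest probabilities repeatedly
Resulting codes:
  A: 11 (length 2)
  B: 10 (length 2)
  C: 00 (length 2)
  D: 01 (length 2)
Average length = Σ p(s) × length(s) = 2.0000 bits


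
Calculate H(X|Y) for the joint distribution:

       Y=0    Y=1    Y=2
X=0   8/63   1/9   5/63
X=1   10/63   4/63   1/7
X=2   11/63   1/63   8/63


H(X|Y) = Σ_y p(y) H(X|Y=y)
  p(Y=0) = 29/63, H(X|Y=0) = 1.5727
  p(Y=1) = 4/21, H(X|Y=1) = 1.2807
  p(Y=2) = 22/63, H(X|Y=2) = 1.5440
H(X|Y) = 0.4603×1.5727 + 0.1905×1.2807 + 0.3492×1.5440 = 1.5071 bits


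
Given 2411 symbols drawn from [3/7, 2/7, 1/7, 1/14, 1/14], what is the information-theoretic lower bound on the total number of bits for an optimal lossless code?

Entropy H = 1.9852 bits/symbol
Minimum bits = H × n = 1.9852 × 2411
= 4786.39 bits


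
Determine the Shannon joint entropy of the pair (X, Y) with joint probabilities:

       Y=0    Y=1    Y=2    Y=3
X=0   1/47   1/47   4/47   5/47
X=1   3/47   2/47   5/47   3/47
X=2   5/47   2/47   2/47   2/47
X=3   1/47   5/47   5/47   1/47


H(X,Y) = -Σ p(x,y) log₂ p(x,y)
  p(0,0)=1/47: -0.0213 × log₂(0.0213) = 0.1182
  p(0,1)=1/47: -0.0213 × log₂(0.0213) = 0.1182
  p(0,2)=4/47: -0.0851 × log₂(0.0851) = 0.3025
  p(0,3)=5/47: -0.1064 × log₂(0.1064) = 0.3439
  p(1,0)=3/47: -0.0638 × log₂(0.0638) = 0.2534
  p(1,1)=2/47: -0.0426 × log₂(0.0426) = 0.1938
  p(1,2)=5/47: -0.1064 × log₂(0.1064) = 0.3439
  p(1,3)=3/47: -0.0638 × log₂(0.0638) = 0.2534
  p(2,0)=5/47: -0.1064 × log₂(0.1064) = 0.3439
  p(2,1)=2/47: -0.0426 × log₂(0.0426) = 0.1938
  p(2,2)=2/47: -0.0426 × log₂(0.0426) = 0.1938
  p(2,3)=2/47: -0.0426 × log₂(0.0426) = 0.1938
  p(3,0)=1/47: -0.0213 × log₂(0.0213) = 0.1182
  p(3,1)=5/47: -0.1064 × log₂(0.1064) = 0.3439
  p(3,2)=5/47: -0.1064 × log₂(0.1064) = 0.3439
  p(3,3)=1/47: -0.0213 × log₂(0.0213) = 0.1182
H(X,Y) = 3.7768 bits


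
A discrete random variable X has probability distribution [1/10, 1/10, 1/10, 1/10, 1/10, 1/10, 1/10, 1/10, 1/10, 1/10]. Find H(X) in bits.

H(X) = -Σ p(x) log₂ p(x)
  -1/10 × log₂(1/10) = 0.3322
  -1/10 × log₂(1/10) = 0.3322
  -1/10 × log₂(1/10) = 0.3322
  -1/10 × log₂(1/10) = 0.3322
  -1/10 × log₂(1/10) = 0.3322
  -1/10 × log₂(1/10) = 0.3322
  -1/10 × log₂(1/10) = 0.3322
  -1/10 × log₂(1/10) = 0.3322
  -1/10 × log₂(1/10) = 0.3322
  -1/10 × log₂(1/10) = 0.3322
H(X) = 3.3219 bits


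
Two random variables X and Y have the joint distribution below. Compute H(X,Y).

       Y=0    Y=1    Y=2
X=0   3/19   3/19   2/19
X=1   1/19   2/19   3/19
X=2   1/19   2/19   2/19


H(X,Y) = -Σ p(x,y) log₂ p(x,y)
  p(0,0)=3/19: -0.1579 × log₂(0.1579) = 0.4205
  p(0,1)=3/19: -0.1579 × log₂(0.1579) = 0.4205
  p(0,2)=2/19: -0.1053 × log₂(0.1053) = 0.3419
  p(1,0)=1/19: -0.0526 × log₂(0.0526) = 0.2236
  p(1,1)=2/19: -0.1053 × log₂(0.1053) = 0.3419
  p(1,2)=3/19: -0.1579 × log₂(0.1579) = 0.4205
  p(2,0)=1/19: -0.0526 × log₂(0.0526) = 0.2236
  p(2,1)=2/19: -0.1053 × log₂(0.1053) = 0.3419
  p(2,2)=2/19: -0.1053 × log₂(0.1053) = 0.3419
H(X,Y) = 3.0761 bits


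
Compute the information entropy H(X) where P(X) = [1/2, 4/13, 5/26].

H(X) = -Σ p(x) log₂ p(x)
  -1/2 × log₂(1/2) = 0.5000
  -4/13 × log₂(4/13) = 0.5232
  -5/26 × log₂(5/26) = 0.4574
H(X) = 1.4806 bits


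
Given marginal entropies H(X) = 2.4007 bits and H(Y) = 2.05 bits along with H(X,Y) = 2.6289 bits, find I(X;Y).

I(X;Y) = H(X) + H(Y) - H(X,Y)
I(X;Y) = 2.4007 + 2.05 - 2.6289 = 1.8218 bits


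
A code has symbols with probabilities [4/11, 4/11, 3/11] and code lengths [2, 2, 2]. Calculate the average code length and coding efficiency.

Average length L = Σ p_i × l_i = 2.0000 bits
Entropy H = 1.5726 bits
Efficiency η = H/L × 100% = 78.63%


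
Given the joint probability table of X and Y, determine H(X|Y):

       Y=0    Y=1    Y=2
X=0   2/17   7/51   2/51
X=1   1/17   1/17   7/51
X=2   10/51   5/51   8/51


H(X|Y) = Σ_y p(y) H(X|Y=y)
  p(Y=0) = 19/51, H(X|Y=0) = 1.4330
  p(Y=1) = 5/17, H(X|Y=1) = 1.5058
  p(Y=2) = 1/3, H(X|Y=2) = 1.4021
H(X|Y) = 0.3725×1.4330 + 0.2941×1.5058 + 0.3333×1.4021 = 1.4441 bits


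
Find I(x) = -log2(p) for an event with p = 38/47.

Information content I(x) = -log₂(p(x))
I = -log₂(38/47) = -log₂(0.8085)
I = 0.3067 bits


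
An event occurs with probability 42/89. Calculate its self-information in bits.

Information content I(x) = -log₂(p(x))
I = -log₂(42/89) = -log₂(0.4719)
I = 1.0834 bits


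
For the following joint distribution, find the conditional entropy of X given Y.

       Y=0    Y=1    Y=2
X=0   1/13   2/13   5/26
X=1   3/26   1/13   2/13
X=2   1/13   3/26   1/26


H(X|Y) = Σ_y p(y) H(X|Y=y)
  p(Y=0) = 7/26, H(X|Y=0) = 1.5567
  p(Y=1) = 9/26, H(X|Y=1) = 1.5305
  p(Y=2) = 5/13, H(X|Y=2) = 1.3610
H(X|Y) = 0.2692×1.5567 + 0.3462×1.5305 + 0.3846×1.3610 = 1.4723 bits


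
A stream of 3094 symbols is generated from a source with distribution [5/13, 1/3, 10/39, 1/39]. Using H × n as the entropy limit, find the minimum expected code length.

Entropy H = 1.6975 bits/symbol
Minimum bits = H × n = 1.6975 × 3094
= 5252.05 bits


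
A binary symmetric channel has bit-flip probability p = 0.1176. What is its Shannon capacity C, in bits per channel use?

For BSC with error probability p:
C = 1 - H(p) where H(p) is binary entropy
H(0.1176) = -0.1176 × log₂(0.1176) - 0.8824 × log₂(0.8824)
H(p) = 0.5224
C = 1 - 0.5224 = 0.4776 bits/use


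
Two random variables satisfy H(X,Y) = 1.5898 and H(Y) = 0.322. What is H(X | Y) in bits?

Chain rule: H(X,Y) = H(X|Y) + H(Y)
H(X|Y) = H(X,Y) - H(Y) = 1.5898 - 0.322 = 1.2678 bits


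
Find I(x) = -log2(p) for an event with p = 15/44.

Information content I(x) = -log₂(p(x))
I = -log₂(15/44) = -log₂(0.3409)
I = 1.5525 bits


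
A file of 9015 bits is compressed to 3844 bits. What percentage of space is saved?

Space savings = (1 - Compressed/Original) × 100%
= (1 - 3844/9015) × 100%
= 57.36%


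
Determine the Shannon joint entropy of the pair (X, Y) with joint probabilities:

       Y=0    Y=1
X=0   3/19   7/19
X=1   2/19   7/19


H(X,Y) = -Σ p(x,y) log₂ p(x,y)
  p(0,0)=3/19: -0.1579 × log₂(0.1579) = 0.4205
  p(0,1)=7/19: -0.3684 × log₂(0.3684) = 0.5307
  p(1,0)=2/19: -0.1053 × log₂(0.1053) = 0.3419
  p(1,1)=7/19: -0.3684 × log₂(0.3684) = 0.5307
H(X,Y) = 1.8238 bits


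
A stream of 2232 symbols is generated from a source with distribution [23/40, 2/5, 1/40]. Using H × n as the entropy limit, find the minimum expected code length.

Entropy H = 1.1209 bits/symbol
Minimum bits = H × n = 1.1209 × 2232
= 2501.80 bits


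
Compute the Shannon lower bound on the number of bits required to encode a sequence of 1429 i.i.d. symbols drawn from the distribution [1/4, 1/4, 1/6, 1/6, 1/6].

Entropy H = 2.2925 bits/symbol
Minimum bits = H × n = 2.2925 × 1429
= 3275.96 bits


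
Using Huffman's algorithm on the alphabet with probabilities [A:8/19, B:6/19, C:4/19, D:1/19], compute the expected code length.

Huffman tree construction:
Combine smallest probabilities repeatedly
Resulting codes:
  A: 0 (length 1)
  B: 11 (length 2)
  C: 101 (length 3)
  D: 100 (length 3)
Average length = Σ p(s) × length(s) = 1.8421 bits
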